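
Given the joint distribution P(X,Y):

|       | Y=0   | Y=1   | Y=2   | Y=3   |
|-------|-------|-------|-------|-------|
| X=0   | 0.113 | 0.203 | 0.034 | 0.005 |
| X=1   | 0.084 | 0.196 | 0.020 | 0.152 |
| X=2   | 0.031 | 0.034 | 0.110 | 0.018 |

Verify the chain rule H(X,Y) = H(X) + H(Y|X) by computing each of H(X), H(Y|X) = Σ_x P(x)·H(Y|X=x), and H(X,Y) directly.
H(X) = 1.5063 bits, H(Y|X) = 1.5831 bits, H(X,Y) = 3.0893 bits

Marginal of X (row sums):
  P(X=0) = 0.113 + 0.203 + 0.034 + 0.005 = 0.355
  P(X=1) = 0.084 + 0.196 + 0.020 + 0.152 = 0.452
  P(X=2) = 0.031 + 0.034 + 0.110 + 0.018 = 0.193
H(X) = -[0.355·log₂(0.355) + 0.452·log₂(0.452) + 0.193·log₂(0.193)]
  = 0.53041 + 0.51781 + 0.45805 = 1.5063 bits

H(Y|X) = Σ_x P(x)·H(Y|X=x):
  X=0: P(X=0) = 0.355, P(Y|X=0) = (113/355, 203/355, 34/355, 1/71) → H(Y|X=0) = 1.39752
  X=1: P(X=1) = 0.452, P(Y|X=1) = (21/113, 49/113, 5/113, 38/113) → H(Y|X=1) = 1.70168
  X=2: P(X=2) = 0.193, P(Y|X=2) = (31/193, 34/193, 110/193, 18/193) → H(Y|X=2) = 1.64654
H(Y|X) = 0.355·1.39752 + 0.452·1.70168 + 0.193·1.64654 = 1.5831 bits

H(X,Y) = -Σ_{x,y} P(x,y) log₂ P(x,y). Per-cell terms -P(x,y)·log₂P(x,y):
  X=0: 0.35545, 0.46699, 0.16586, 0.03822
  X=1: 0.30017, 0.46081, 0.11288, 0.41311
  X=2: 0.15536, 0.16586, 0.35029, 0.10433
Sum of the 12 terms: H(X,Y) = 3.0893 bits

Chain rule check:
  H(X) + H(Y|X) = 1.5063 + 1.5831 = 3.0894 bits
  H(X,Y) = 3.0893 bits
✓ Chain rule verified (Δ = 0.0001 is 4-dp rounding noise: each of the three values was rounded independently).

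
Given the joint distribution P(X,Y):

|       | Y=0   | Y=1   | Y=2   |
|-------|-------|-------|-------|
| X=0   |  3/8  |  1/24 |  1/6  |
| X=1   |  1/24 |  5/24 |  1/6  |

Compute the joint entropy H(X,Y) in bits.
2.2458 bits

H(X,Y) = -Σ_{x,y} P(x,y) log₂ P(x,y). Per-cell terms -P(x,y)·log₂P(x,y):
  X=0: 0.530639, 0.191040, 0.430827
  X=1: 0.191040, 0.471466, 0.430827
Sum of the 6 terms: H(X,Y) = 2.2458 bits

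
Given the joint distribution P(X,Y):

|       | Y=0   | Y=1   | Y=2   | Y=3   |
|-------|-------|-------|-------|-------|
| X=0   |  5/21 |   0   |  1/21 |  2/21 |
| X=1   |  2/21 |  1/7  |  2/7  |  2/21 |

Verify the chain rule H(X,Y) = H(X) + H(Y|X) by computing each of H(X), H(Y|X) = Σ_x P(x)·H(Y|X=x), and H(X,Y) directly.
H(X) = 0.9587 bits, H(Y|X) = 1.6301 bits, H(X,Y) = 2.5888 bits

Marginal of X (row sums):
  P(X=0) = 5/21 + 0 + 1/21 + 2/21 = 8/21
  P(X=1) = 2/21 + 1/7 + 2/7 + 2/21 = 13/21
H(X) = -[(8/21)·log₂(8/21) + (13/21)·log₂(13/21)]
  = 0.53041 + 0.42831 = 0.9587 bits

H(Y|X) = Σ_x P(x)·H(Y|X=x):
  X=0: P(X=0) = 8/21, P(Y|X=0) = (5/8, 0, 1/8, 1/4) → H(Y|X=0) = 1.29879
  X=1: P(X=1) = 13/21, P(Y|X=1) = (2/13, 3/13, 6/13, 2/13) → H(Y|X=1) = 1.83393
H(Y|X) = (8/21)·1.29879 + (13/21)·1.83393 = 1.6301 bits

H(X,Y) = -Σ_{x,y} P(x,y) log₂ P(x,y). Per-cell terms -P(x,y)·log₂P(x,y):
  X=0: 0.49295, 0.00000, 0.20916, 0.32308
  X=1: 0.32308, 0.40105, 0.51639, 0.32308
  (cells with P = 0 contribute 0)
Sum of the 8 terms: H(X,Y) = 2.5888 bits

Chain rule check:
  H(X) + H(Y|X) = 0.9587 + 1.6301 = 2.5888 bits
  H(X,Y) = 2.5888 bits
✓ Chain rule verified.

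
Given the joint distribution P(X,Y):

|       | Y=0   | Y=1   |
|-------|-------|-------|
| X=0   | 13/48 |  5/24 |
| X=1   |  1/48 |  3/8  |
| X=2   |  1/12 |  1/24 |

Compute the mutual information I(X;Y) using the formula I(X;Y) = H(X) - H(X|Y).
0.2486 bits

I(X;Y) = H(X) - H(X|Y)

Marginal of X (row sums):
  P(X=0) = 13/48 + 5/24 = 23/48
  P(X=1) = 1/48 + 3/8 = 19/48
  P(X=2) = 1/12 + 1/24 = 1/8
H(X) = -[(23/48)·log₂(23/48) + (19/48)·log₂(19/48) + (1/8)·log₂(1/8)]
  = 0.5086 + 0.5292 + 0.3750 = 1.4128 bits

Marginal of Y (column sums):
  P(Y=0) = 13/48 + 1/48 + 1/12 = 3/8
  P(Y=1) = 5/24 + 3/8 + 1/24 = 5/8
H(X|Y) = Σ_y P(y)·H(X|Y=y):
  Y=0: P(Y=0) = 3/8, P(X|Y=0) = (13/18, 1/18, 2/9) → H(X|Y=0) = 1.0529
  Y=1: P(Y=1) = 5/8, P(X|Y=1) = (1/3, 3/5, 1/15) → H(X|Y=1) = 1.2310
H(X|Y) = (3/8)·1.0529 + (5/8)·1.2310 = 1.1642 bits

I(X;Y) = H(X) - H(X|Y) = 1.4128 - 1.1642 = 0.2486 bits

Cross-check via I(X;Y) = H(X) + H(Y) - H(X,Y): computing H(Y) from the column sums and H(X,Y) from the 6 cells in the same way gives H(Y) = 0.9544 bits and H(X,Y) = 2.1186 bits, so
I(X;Y) = 1.4128 + 0.9544 - 2.1186 = 0.2486 bits ✓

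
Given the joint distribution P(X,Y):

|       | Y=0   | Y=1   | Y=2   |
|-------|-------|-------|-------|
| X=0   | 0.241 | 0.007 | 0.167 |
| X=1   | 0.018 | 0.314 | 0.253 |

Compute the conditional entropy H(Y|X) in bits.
1.1277 bits

H(Y|X) = H(X,Y) - H(X)

H(X,Y) = -Σ_{x,y} P(x,y) log₂ P(x,y). Per-cell terms -P(x,y)·log₂P(x,y):
  X=0: 0.494748, 0.050109, 0.431207
  X=1: 0.104325, 0.524745, 0.501646
Sum of the 6 terms: H(X,Y) = 2.10678 bits

Marginal of X (row sums):
  P(X=0) = 0.241 + 0.007 + 0.167 = 0.415
  P(X=1) = 0.018 + 0.314 + 0.253 = 0.585
H(X) = -[0.415·log₂(0.415) + 0.585·log₂(0.585)]
  = 0.526559 + 0.452493 = 0.97905 bits

H(Y|X) = H(X,Y) - H(X) = 2.10678 - 0.97905 = 1.1277 bits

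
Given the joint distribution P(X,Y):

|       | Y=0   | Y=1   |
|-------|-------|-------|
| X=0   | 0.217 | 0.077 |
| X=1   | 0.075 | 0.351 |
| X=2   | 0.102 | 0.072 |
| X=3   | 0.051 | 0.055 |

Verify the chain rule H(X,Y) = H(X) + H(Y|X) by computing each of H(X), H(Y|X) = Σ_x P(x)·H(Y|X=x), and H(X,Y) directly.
H(X) = 1.8259 bits, H(Y|X) = 0.8061 bits, H(X,Y) = 2.6319 bits

Marginal of X (row sums):
  P(X=0) = 0.217 + 0.077 = 0.294
  P(X=1) = 0.075 + 0.351 = 0.426
  P(X=2) = 0.102 + 0.072 = 0.174
  P(X=3) = 0.051 + 0.055 = 0.106
H(X) = -[0.294·log₂(0.294) + 0.426·log₂(0.426) + 0.174·log₂(0.174) + 0.106·log₂(0.106)]
  = 0.519237 + 0.524438 + 0.438974 + 0.343214 = 1.8259 bits

H(Y|X) = Σ_x P(x)·H(Y|X=x):
  X=0: P(X=0) = 0.294, P(Y|X=0) = (31/42, 11/42) → H(Y|X=0) = 0.829607
  X=1: P(X=1) = 0.426, P(Y|X=1) = (25/142, 117/142) → H(Y|X=1) = 0.671373
  X=2: P(X=2) = 0.174, P(Y|X=2) = (17/29, 12/29) → H(Y|X=2) = 0.978449
  X=3: P(X=3) = 0.106, P(Y|X=3) = (51/106, 55/106) → H(Y|X=3) = 0.998973
H(Y|X) = 0.294·0.829607 + 0.426·0.671373 + 0.174·0.978449 + 0.106·0.998973 = 0.8061 bits

H(X,Y) = -Σ_{x,y} P(x,y) log₂ P(x,y). Per-cell terms -P(x,y)·log₂P(x,y):
  X=0: 0.478319, 0.284823
  X=1: 0.280272, 0.530170
  X=2: 0.335923, 0.273302
  X=3: 0.218961, 0.230143
Sum of the 8 terms: H(X,Y) = 2.6319 bits

Chain rule check:
  H(X) + H(Y|X) = 1.8259 + 0.8061 = 2.6320 bits
  H(X,Y) = 2.6319 bits
✓ Chain rule verified (Δ = 0.0001 is 4-dp rounding noise: each of the three values was rounded independently).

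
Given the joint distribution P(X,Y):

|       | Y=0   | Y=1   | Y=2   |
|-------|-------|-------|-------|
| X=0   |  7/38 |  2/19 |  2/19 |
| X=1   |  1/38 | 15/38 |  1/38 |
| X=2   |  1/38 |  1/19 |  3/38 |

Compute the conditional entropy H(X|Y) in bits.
1.1515 bits

H(X|Y) = H(X,Y) - H(Y)

H(X,Y) = -Σ_{x,y} P(x,y) log₂ P(x,y). Per-cell terms -P(x,y)·log₂P(x,y):
  X=0: 0.4495792, 0.3418871, 0.3418871
  X=1: 0.1381034, 0.5293567, 0.1381034
  X=2: 0.1381034, 0.2235751, 0.2891814
Sum of the 9 terms: H(X,Y) = 2.589777 bits

Marginal of Y (column sums):
  P(Y=0) = 7/38 + 1/38 + 1/38 = 9/38
  P(Y=1) = 2/19 + 15/38 + 1/19 = 21/38
  P(Y=2) = 2/19 + 1/38 + 3/38 = 4/19
H(Y) = -[(9/38)·log₂(9/38) + (21/38)·log₂(21/38) + (4/19)·log₂(4/19)]
  = 0.4921585 + 0.4728372 + 0.4732479 = 1.438244 bits

H(X|Y) = H(X,Y) - H(Y) = 2.589777 - 1.438244 = 1.1515 bits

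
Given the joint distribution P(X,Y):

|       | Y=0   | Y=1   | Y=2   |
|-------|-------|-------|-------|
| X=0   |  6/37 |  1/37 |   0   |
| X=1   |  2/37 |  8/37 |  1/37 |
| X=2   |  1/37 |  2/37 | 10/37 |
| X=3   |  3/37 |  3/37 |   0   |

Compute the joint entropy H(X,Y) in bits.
2.8787 bits

H(X,Y) = -Σ_{x,y} P(x,y) log₂ P(x,y). Per-cell terms -P(x,y)·log₂P(x,y):
  X=0: 0.42559, 0.14080, 0.00000
  X=1: 0.22754, 0.47772, 0.14080
  X=2: 0.14080, 0.22754, 0.51014
  X=3: 0.29388, 0.29388, 0.00000
  (cells with P = 0 contribute 0)
Sum of the 12 terms: H(X,Y) = 2.8787 bits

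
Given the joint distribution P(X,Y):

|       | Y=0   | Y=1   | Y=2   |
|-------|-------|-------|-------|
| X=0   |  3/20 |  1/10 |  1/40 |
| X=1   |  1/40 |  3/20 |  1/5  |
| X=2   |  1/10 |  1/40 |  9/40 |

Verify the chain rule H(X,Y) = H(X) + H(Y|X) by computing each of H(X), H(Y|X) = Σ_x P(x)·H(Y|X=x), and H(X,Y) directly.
H(X) = 1.5729 bits, H(Y|X) = 1.2603 bits, H(X,Y) = 2.8332 bits

Marginal of X (row sums):
  P(X=0) = 3/20 + 1/10 + 1/40 = 11/40
  P(X=1) = 1/40 + 3/20 + 1/5 = 3/8
  P(X=2) = 1/10 + 1/40 + 9/40 = 7/20
H(X) = -[(11/40)·log₂(11/40) + (3/8)·log₂(3/8) + (7/20)·log₂(7/20)]
  = 0.51219 + 0.53064 + 0.53010 = 1.5729 bits

H(Y|X) = Σ_x P(x)·H(Y|X=x):
  X=0: P(X=0) = 11/40, P(Y|X=0) = (6/11, 4/11, 1/11) → H(Y|X=0) = 1.32218
  X=1: P(X=1) = 3/8, P(Y|X=1) = (1/15, 2/5, 8/15) → H(Y|X=1) = 1.27291
  X=2: P(X=2) = 7/20, P(Y|X=2) = (2/7, 1/14, 9/14) → H(Y|X=2) = 1.19812
H(Y|X) = (11/40)·1.32218 + (3/8)·1.27291 + (7/20)·1.19812 = 1.2603 bits

H(X,Y) = -Σ_{x,y} P(x,y) log₂ P(x,y). Per-cell terms -P(x,y)·log₂P(x,y):
  X=0: 0.41054, 0.33219, 0.13305
  X=1: 0.13305, 0.41054, 0.46439
  X=2: 0.33219, 0.13305, 0.48420
Sum of the 9 terms: H(X,Y) = 2.8332 bits

Chain rule check:
  H(X) + H(Y|X) = 1.5729 + 1.2603 = 2.8332 bits
  H(X,Y) = 2.8332 bits
✓ Chain rule verified.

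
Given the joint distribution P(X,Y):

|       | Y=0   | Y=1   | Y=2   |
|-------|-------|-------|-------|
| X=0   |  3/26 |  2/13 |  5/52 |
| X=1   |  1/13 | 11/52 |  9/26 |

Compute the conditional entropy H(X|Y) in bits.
0.8796 bits

H(X|Y) = H(X,Y) - H(Y)

H(X,Y) = -Σ_{x,y} P(x,y) log₂ P(x,y). Per-cell terms -P(x,y)·log₂P(x,y):
  X=0: 0.35948, 0.41545, 0.32486
  X=1: 0.28465, 0.47406, 0.52979
Sum of the 6 terms: H(X,Y) = 2.3883 bits

Marginal of Y (column sums):
  P(Y=0) = 3/26 + 1/13 = 5/26
  P(Y=1) = 2/13 + 11/52 = 19/52
  P(Y=2) = 5/52 + 9/26 = 23/52
H(Y) = -[(5/26)·log₂(5/26) + (19/52)·log₂(19/52) + (23/52)·log₂(23/52)]
  = 0.45741 + 0.53073 + 0.52054 = 1.5087 bits

H(X|Y) = H(X,Y) - H(Y) = 2.3883 - 1.5087 = 0.8796 bits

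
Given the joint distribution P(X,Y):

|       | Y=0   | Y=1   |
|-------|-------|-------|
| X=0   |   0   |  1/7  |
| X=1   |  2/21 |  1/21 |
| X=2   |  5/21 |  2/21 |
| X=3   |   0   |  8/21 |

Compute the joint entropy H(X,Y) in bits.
2.2797 bits

H(X,Y) = -Σ_{x,y} P(x,y) log₂ P(x,y). Per-cell terms -P(x,y)·log₂P(x,y):
  X=0: 0.00000, 0.40105
  X=1: 0.32308, 0.20916
  X=2: 0.49295, 0.32308
  X=3: 0.00000, 0.53041
  (cells with P = 0 contribute 0)
Sum of the 8 terms: H(X,Y) = 2.2797 bits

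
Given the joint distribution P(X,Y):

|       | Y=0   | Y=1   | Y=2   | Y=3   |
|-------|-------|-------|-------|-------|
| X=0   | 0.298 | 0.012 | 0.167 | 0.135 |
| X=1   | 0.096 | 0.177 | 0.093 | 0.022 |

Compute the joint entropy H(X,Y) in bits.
2.6248 bits

H(X,Y) = -Σ_{x,y} P(x,y) log₂ P(x,y). Per-cell terms -P(x,y)·log₂P(x,y):
  X=0: 0.52049, 0.07657, 0.43121, 0.39001
  X=1: 0.32456, 0.44218, 0.31868, 0.12114
Sum of the 8 terms: H(X,Y) = 2.6248 bits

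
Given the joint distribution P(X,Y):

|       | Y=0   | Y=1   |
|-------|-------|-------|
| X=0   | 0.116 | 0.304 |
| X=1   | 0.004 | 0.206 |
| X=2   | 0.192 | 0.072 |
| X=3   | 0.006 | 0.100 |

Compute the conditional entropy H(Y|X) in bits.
0.6421 bits

H(Y|X) = H(X,Y) - H(X)

H(X,Y) = -Σ_{x,y} P(x,y) log₂ P(x,y). Per-cell terms -P(x,y)·log₂P(x,y):
  X=0: 0.36051, 0.52223
  X=1: 0.03186, 0.46953
  X=2: 0.45712, 0.27330
  X=3: 0.04428, 0.33219
Sum of the 8 terms: H(X,Y) = 2.4910 bits

Marginal of X (row sums):
  P(X=0) = 0.116 + 0.304 = 0.420
  P(X=1) = 0.004 + 0.206 = 0.210
  P(X=2) = 0.192 + 0.072 = 0.264
  P(X=3) = 0.006 + 0.100 = 0.106
H(X) = -[0.420·log₂(0.420) + 0.210·log₂(0.210) + 0.264·log₂(0.264) + 0.106·log₂(0.106)]
  = 0.52565 + 0.47282 + 0.50725 + 0.34321 = 1.8489 bits

H(Y|X) = H(X,Y) - H(X) = 2.4910 - 1.8489 = 0.6421 bits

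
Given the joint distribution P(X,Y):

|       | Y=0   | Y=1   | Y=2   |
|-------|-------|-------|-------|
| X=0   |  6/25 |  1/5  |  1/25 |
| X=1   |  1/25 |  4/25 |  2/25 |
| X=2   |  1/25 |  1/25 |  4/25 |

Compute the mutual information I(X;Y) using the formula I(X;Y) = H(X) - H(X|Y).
0.2466 bits

I(X;Y) = H(X) - H(X|Y)

Marginal of X (row sums):
  P(X=0) = 6/25 + 1/5 + 1/25 = 12/25
  P(X=1) = 1/25 + 4/25 + 2/25 = 7/25
  P(X=2) = 1/25 + 1/25 + 4/25 = 6/25
H(X) = -[(12/25)·log₂(12/25) + (7/25)·log₂(7/25) + (6/25)·log₂(6/25)]
  = 0.50827 + 0.51422 + 0.49413 = 1.51662 bits

Marginal of Y (column sums):
  P(Y=0) = 6/25 + 1/25 + 1/25 = 8/25
  P(Y=1) = 1/5 + 4/25 + 1/25 = 2/5
  P(Y=2) = 1/25 + 2/25 + 4/25 = 7/25
H(X|Y) = Σ_y P(y)·H(X|Y=y):
  Y=0: P(Y=0) = 8/25, P(X|Y=0) = (3/4, 1/8, 1/8) → H(X|Y=0) = 1.06128
  Y=1: P(Y=1) = 2/5, P(X|Y=1) = (1/2, 2/5, 1/10) → H(X|Y=1) = 1.36096
  Y=2: P(Y=2) = 7/25, P(X|Y=2) = (1/7, 2/7, 4/7) → H(X|Y=2) = 1.37878
H(X|Y) = (8/25)·1.06128 + (2/5)·1.36096 + (7/25)·1.37878 = 1.27005 bits

I(X;Y) = H(X) - H(X|Y) = 1.51662 - 1.27005 = 0.2466 bits

Cross-check via I(X;Y) = H(X) + H(Y) - H(X,Y): computing H(Y) from the column sums and H(X,Y) from the 9 cells in the same way gives H(Y) = 1.56903 bits and H(X,Y) = 2.83908 bits, so
I(X;Y) = 1.51662 + 1.56903 - 2.83908 = 0.2466 bits ✓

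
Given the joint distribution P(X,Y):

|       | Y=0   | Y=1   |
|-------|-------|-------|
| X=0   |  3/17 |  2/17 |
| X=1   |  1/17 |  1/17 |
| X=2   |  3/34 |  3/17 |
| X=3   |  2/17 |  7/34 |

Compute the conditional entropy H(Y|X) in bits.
0.9522 bits

H(Y|X) = H(X,Y) - H(X)

H(X,Y) = -Σ_{x,y} P(x,y) log₂ P(x,y). Per-cell terms -P(x,y)·log₂P(x,y):
  X=0: 0.441618, 0.363231
  X=1: 0.240439, 0.240439
  X=2: 0.309044, 0.441618
  X=3: 0.363231, 0.469434
Sum of the 8 terms: H(X,Y) = 2.86905 bits

Marginal of X (row sums):
  P(X=0) = 3/17 + 2/17 = 5/17
  P(X=1) = 1/17 + 1/17 = 2/17
  P(X=2) = 3/34 + 3/17 = 9/34
  P(X=3) = 2/17 + 7/34 = 11/34
H(X) = -[(5/17)·log₂(5/17) + (2/17)·log₂(2/17) + (9/34)·log₂(9/34) + (11/34)·log₂(11/34)]
  = 0.519275 + 0.363231 + 0.507584 + 0.526716 = 1.91681 bits

H(Y|X) = H(X,Y) - H(X) = 2.86905 - 1.91681 = 0.9522 bits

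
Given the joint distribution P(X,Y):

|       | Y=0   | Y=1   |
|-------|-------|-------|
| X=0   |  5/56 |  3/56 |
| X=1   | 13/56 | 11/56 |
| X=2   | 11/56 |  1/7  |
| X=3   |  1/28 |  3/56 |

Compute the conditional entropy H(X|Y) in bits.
1.7561 bits

H(X|Y) = H(X,Y) - H(Y)

H(X,Y) = -Σ_{x,y} P(x,y) log₂ P(x,y). Per-cell terms -P(x,y)·log₂P(x,y):
  X=0: 0.311199, 0.226200
  X=1: 0.489105, 0.461199
  X=2: 0.461199, 0.401051
  X=3: 0.171691, 0.226200
Sum of the 8 terms: H(X,Y) = 2.74784 bits

Marginal of Y (column sums):
  P(Y=0) = 5/56 + 13/56 + 11/56 + 1/28 = 31/56
  P(Y=1) = 3/56 + 11/56 + 1/7 + 3/56 = 25/56
H(Y) = -[(31/56)·log₂(31/56) + (25/56)·log₂(25/56)]
  = 0.472284 + 0.519419 = 0.99170 bits

H(X|Y) = H(X,Y) - H(Y) = 2.74784 - 0.99170 = 1.7561 bits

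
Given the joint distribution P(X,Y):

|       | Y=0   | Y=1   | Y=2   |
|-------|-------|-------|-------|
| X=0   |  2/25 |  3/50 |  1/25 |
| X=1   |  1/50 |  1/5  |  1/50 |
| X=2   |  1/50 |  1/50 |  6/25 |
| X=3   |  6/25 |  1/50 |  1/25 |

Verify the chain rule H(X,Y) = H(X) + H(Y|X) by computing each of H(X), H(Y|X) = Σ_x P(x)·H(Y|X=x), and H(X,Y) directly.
H(X) = 1.9748 bits, H(Y|X) = 0.9488 bits, H(X,Y) = 2.9236 bits

Marginal of X (row sums):
  P(X=0) = 2/25 + 3/50 + 1/25 = 9/50
  P(X=1) = 1/50 + 1/5 + 1/50 = 6/25
  P(X=2) = 1/50 + 1/50 + 6/25 = 7/25
  P(X=3) = 6/25 + 1/50 + 1/25 = 3/10
H(X) = -[(9/50)·log₂(9/50) + (6/25)·log₂(6/25) + (7/25)·log₂(7/25) + (3/10)·log₂(3/10)]
  = 0.445308 + 0.494134 + 0.514220 + 0.521090 = 1.9748 bits

H(Y|X) = Σ_x P(x)·H(Y|X=x):
  X=0: P(X=0) = 9/50, P(Y|X=0) = (4/9, 1/3, 2/9) → H(Y|X=0) = 1.530493
  X=1: P(X=1) = 6/25, P(Y|X=1) = (1/12, 5/6, 1/12) → H(Y|X=1) = 0.816689
  X=2: P(X=2) = 7/25, P(Y|X=2) = (1/14, 1/14, 6/7) → H(Y|X=2) = 0.734530
  X=3: P(X=3) = 3/10, P(Y|X=3) = (4/5, 1/15, 2/15) → H(Y|X=3) = 0.905587
H(Y|X) = (9/50)·1.530493 + (6/25)·0.816689 + (7/25)·0.734530 + (3/10)·0.905587 = 0.9488 bits

H(X,Y) = -Σ_{x,y} P(x,y) log₂ P(x,y). Per-cell terms -P(x,y)·log₂P(x,y):
  X=0: 0.291508, 0.243534, 0.185754
  X=1: 0.112877, 0.464386, 0.112877
  X=2: 0.112877, 0.112877, 0.494134
  X=3: 0.494134, 0.112877, 0.185754
Sum of the 12 terms: H(X,Y) = 2.9236 bits

Chain rule check:
  H(X) + H(Y|X) = 1.9748 + 0.9488 = 2.9236 bits
  H(X,Y) = 2.9236 bits
✓ Chain rule verified.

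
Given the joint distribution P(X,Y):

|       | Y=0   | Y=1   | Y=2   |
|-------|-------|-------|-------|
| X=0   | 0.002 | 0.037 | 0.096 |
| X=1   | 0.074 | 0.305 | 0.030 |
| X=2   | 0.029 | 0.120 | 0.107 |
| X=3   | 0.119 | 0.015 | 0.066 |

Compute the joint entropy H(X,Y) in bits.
3.0460 bits

H(X,Y) = -Σ_{x,y} P(x,y) log₂ P(x,y). Per-cell terms -P(x,y)·log₂P(x,y):
  X=0: 0.017932, 0.175984, 0.324559
  X=1: 0.277968, 0.522501, 0.151767
  X=2: 0.148126, 0.367067, 0.345002
  X=3: 0.365445, 0.090883, 0.258812
Sum of the 12 terms: H(X,Y) = 3.0460 bits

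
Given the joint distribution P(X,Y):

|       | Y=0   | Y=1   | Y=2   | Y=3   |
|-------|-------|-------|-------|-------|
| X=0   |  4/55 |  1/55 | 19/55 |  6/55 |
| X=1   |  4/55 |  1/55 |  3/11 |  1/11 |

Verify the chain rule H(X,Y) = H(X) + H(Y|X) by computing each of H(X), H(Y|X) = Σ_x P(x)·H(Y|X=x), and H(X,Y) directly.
H(X) = 0.9940 bits, H(Y|X) = 1.4704 bits, H(X,Y) = 2.4644 bits

Marginal of X (row sums):
  P(X=0) = 4/55 + 1/55 + 19/55 + 6/55 = 6/11
  P(X=1) = 4/55 + 1/55 + 3/11 + 1/11 = 5/11
H(X) = -[(6/11)·log₂(6/11) + (5/11)·log₂(5/11)]
  = 0.47698 + 0.51705 = 0.9940 bits

H(Y|X) = Σ_x P(x)·H(Y|X=x):
  X=0: P(X=0) = 6/11, P(Y|X=0) = (2/15, 1/30, 19/30, 1/5) → H(Y|X=0) = 1.43288
  X=1: P(X=1) = 5/11, P(Y|X=1) = (4/25, 1/25, 3/5, 1/5) → H(Y|X=1) = 1.51534
H(Y|X) = (6/11)·1.43288 + (5/11)·1.51534 = 1.4704 bits

H(X,Y) = -Σ_{x,y} P(x,y) log₂ P(x,y). Per-cell terms -P(x,y)·log₂P(x,y):
  X=0: 0.27501, 0.10512, 0.52973, 0.34870
  X=1: 0.27501, 0.10512, 0.51122, 0.31449
Sum of the 8 terms: H(X,Y) = 2.4644 bits

Chain rule check:
  H(X) + H(Y|X) = 0.9940 + 1.4704 = 2.4644 bits
  H(X,Y) = 2.4644 bits
✓ Chain rule verified.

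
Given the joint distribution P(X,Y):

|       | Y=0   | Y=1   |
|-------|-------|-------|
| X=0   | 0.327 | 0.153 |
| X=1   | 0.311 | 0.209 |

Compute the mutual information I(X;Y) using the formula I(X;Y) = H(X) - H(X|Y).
0.0054 bits

I(X;Y) = H(X) - H(X|Y)

Marginal of X (row sums):
  P(X=0) = 0.327 + 0.153 = 0.480
  P(X=1) = 0.311 + 0.209 = 0.520
H(X) = -[0.480·log₂(0.480) + 0.520·log₂(0.520)]
  = 0.50827 + 0.49058 = 0.99885 bits

Marginal of Y (column sums):
  P(Y=0) = 0.327 + 0.311 = 0.638
  P(Y=1) = 0.153 + 0.209 = 0.362
H(X|Y) = Σ_y P(y)·H(X|Y=y):
  Y=0: P(Y=0) = 0.638, P(X|Y=0) = (327/638, 311/638) → H(X|Y=0) = 0.99955
  Y=1: P(Y=1) = 0.362, P(X|Y=1) = (153/362, 209/362) → H(X|Y=1) = 0.98267
H(X|Y) = 0.638·0.99955 + 0.362·0.98267 = 0.99344 bits

I(X;Y) = H(X) - H(X|Y) = 0.99885 - 0.99344 = 0.0054 bits

Cross-check via I(X;Y) = H(X) + H(Y) - H(X,Y): computing H(Y) from the column sums and H(X,Y) from the 4 cells in the same way gives H(Y) = 0.94433 bits and H(X,Y) = 1.93777 bits, so
I(X;Y) = 0.99885 + 0.94433 - 1.93777 = 0.0054 bits ✓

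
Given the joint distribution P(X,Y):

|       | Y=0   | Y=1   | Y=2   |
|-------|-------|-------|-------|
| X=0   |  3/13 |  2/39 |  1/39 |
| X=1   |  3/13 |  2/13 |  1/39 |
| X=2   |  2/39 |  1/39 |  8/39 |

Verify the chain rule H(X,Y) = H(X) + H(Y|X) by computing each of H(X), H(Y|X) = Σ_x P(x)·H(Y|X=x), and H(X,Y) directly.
H(X) = 1.5656 bits, H(Y|X) = 1.1412 bits, H(X,Y) = 2.7067 bits

Marginal of X (row sums):
  P(X=0) = 3/13 + 2/39 + 1/39 = 4/13
  P(X=1) = 3/13 + 2/13 + 1/39 = 16/39
  P(X=2) = 2/39 + 1/39 + 8/39 = 11/39
H(X) = -[(4/13)·log₂(4/13) + (16/39)·log₂(16/39) + (11/39)·log₂(11/39)]
  = 0.52321 + 0.52734 + 0.51502 = 1.5656 bits

H(Y|X) = Σ_x P(x)·H(Y|X=x):
  X=0: P(X=0) = 4/13, P(Y|X=0) = (3/4, 1/6, 1/12) → H(Y|X=0) = 1.04085
  X=1: P(X=1) = 16/39, P(Y|X=1) = (9/16, 3/8, 1/16) → H(Y|X=1) = 1.24756
  X=2: P(X=2) = 11/39, P(Y|X=2) = (2/11, 1/11, 8/11) → H(Y|X=2) = 1.09580
H(Y|X) = (4/13)·1.04085 + (16/39)·1.24756 + (11/39)·1.09580 = 1.1412 bits

H(X,Y) = -Σ_{x,y} P(x,y) log₂ P(x,y). Per-cell terms -P(x,y)·log₂P(x,y):
  X=0: 0.48819, 0.21976, 0.13552
  X=1: 0.48819, 0.41545, 0.13552
  X=2: 0.21976, 0.13552, 0.46880
Sum of the 9 terms: H(X,Y) = 2.7067 bits

Chain rule check:
  H(X) + H(Y|X) = 1.5656 + 1.1412 = 2.7068 bits
  H(X,Y) = 2.7067 bits
✓ Chain rule verified (Δ = 0.0001 is 4-dp rounding noise: each of the three values was rounded independently).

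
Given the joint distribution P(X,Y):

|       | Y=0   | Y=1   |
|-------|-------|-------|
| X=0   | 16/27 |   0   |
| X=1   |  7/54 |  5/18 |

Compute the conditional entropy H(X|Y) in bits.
0.4904 bits

H(X|Y) = H(X,Y) - H(Y)

H(X,Y) = -Σ_{x,y} P(x,y) log₂ P(x,y). Per-cell terms -P(x,y)·log₂P(x,y):
  X=0: 0.44734, 0.00000
  X=1: 0.38209, 0.51333
  (cells with P = 0 contribute 0)
Sum of the 4 terms: H(X,Y) = 1.3428 bits

Marginal of Y (column sums):
  P(Y=0) = 16/27 + 7/54 = 13/18
  P(Y=1) = 0 + 5/18 = 5/18
H(Y) = -[(13/18)·log₂(13/18) + (5/18)·log₂(5/18)]
  = 0.33907 + 0.51333 = 0.8524 bits

H(X|Y) = H(X,Y) - H(Y) = 1.3428 - 0.8524 = 0.4904 bits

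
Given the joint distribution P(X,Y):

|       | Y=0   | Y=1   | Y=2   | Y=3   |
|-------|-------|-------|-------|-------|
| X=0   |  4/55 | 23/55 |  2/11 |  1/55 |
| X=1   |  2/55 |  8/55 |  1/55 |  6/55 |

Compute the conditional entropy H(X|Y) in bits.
0.7277 bits

H(X|Y) = H(X,Y) - H(Y)

H(X,Y) = -Σ_{x,y} P(x,y) log₂ P(x,y). Per-cell terms -P(x,y)·log₂P(x,y):
  X=0: 0.27501, 0.52599, 0.44717, 0.10512
  X=1: 0.17387, 0.40456, 0.10512, 0.34870
Sum of the 8 terms: H(X,Y) = 2.3855 bits

Marginal of Y (column sums):
  P(Y=0) = 4/55 + 2/55 = 6/55
  P(Y=1) = 23/55 + 8/55 = 31/55
  P(Y=2) = 2/11 + 1/55 = 1/5
  P(Y=3) = 1/55 + 6/55 = 7/55
H(Y) = -[(6/55)·log₂(6/55) + (31/55)·log₂(31/55) + (1/5)·log₂(1/5) + (7/55)·log₂(7/55)]
  = 0.34870 + 0.46622 + 0.46439 + 0.37851 = 1.6578 bits

H(X|Y) = H(X,Y) - H(Y) = 2.3855 - 1.6578 = 0.7277 bits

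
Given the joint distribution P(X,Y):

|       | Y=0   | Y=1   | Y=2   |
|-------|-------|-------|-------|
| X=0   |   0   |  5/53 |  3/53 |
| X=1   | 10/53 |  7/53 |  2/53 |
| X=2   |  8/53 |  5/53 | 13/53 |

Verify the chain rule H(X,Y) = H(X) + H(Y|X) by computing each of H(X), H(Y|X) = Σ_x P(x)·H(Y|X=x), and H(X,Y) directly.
H(X) = 1.4464 bits, H(Y|X) = 1.3580 bits, H(X,Y) = 2.8043 bits

Marginal of X (row sums):
  P(X=0) = 0 + 5/53 + 3/53 = 8/53
  P(X=1) = 10/53 + 7/53 + 2/53 = 19/53
  P(X=2) = 8/53 + 5/53 + 13/53 = 26/53
H(X) = -[(8/53)·log₂(8/53) + (19/53)·log₂(19/53) + (26/53)·log₂(26/53)]
  = 0.41176 + 0.53056 + 0.50405 = 1.4464 bits

H(Y|X) = Σ_x P(x)·H(Y|X=x):
  X=0: P(X=0) = 8/53, P(Y|X=0) = (0, 5/8, 3/8) → H(Y|X=0) = 0.95443
  X=1: P(X=1) = 19/53, P(Y|X=1) = (10/19, 7/19, 2/19) → H(Y|X=1) = 1.35999
  X=2: P(X=2) = 26/53, P(Y|X=2) = (4/13, 5/26, 1/2) → H(Y|X=2) = 1.48062
H(Y|X) = (8/53)·0.95443 + (19/53)·1.35999 + (26/53)·1.48062 = 1.3580 bits

H(X,Y) = -Σ_{x,y} P(x,y) log₂ P(x,y). Per-cell terms -P(x,y)·log₂P(x,y):
  X=0: 0.00000, 0.32132, 0.23451
  X=1: 0.45396, 0.38574, 0.17841
  X=2: 0.41176, 0.32132, 0.49731
  (cells with P = 0 contribute 0)
Sum of the 9 terms: H(X,Y) = 2.8043 bits

Chain rule check:
  H(X) + H(Y|X) = 1.4464 + 1.3580 = 2.8044 bits
  H(X,Y) = 2.8043 bits
✓ Chain rule verified (Δ = 0.0001 is 4-dp rounding noise: each of the three values was rounded independently).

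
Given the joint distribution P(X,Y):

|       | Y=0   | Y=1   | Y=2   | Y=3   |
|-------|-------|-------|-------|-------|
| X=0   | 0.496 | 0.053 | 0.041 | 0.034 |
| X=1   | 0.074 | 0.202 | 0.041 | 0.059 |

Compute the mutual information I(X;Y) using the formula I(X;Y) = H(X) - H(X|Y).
0.2796 bits

I(X;Y) = H(X) - H(X|Y)

Marginal of X (row sums):
  P(X=0) = 0.496 + 0.053 + 0.041 + 0.034 = 0.624
  P(X=1) = 0.074 + 0.202 + 0.041 + 0.059 = 0.376
H(X) = -[0.624·log₂(0.624) + 0.376·log₂(0.376)]
  = 0.4246 + 0.5306 = 0.9552 bits

Marginal of Y (column sums):
  P(Y=0) = 0.496 + 0.074 = 0.570
  P(Y=1) = 0.053 + 0.202 = 0.255
  P(Y=2) = 0.041 + 0.041 = 0.082
  P(Y=3) = 0.034 + 0.059 = 0.093
H(X|Y) = Σ_y P(y)·H(X|Y=y):
  Y=0: P(Y=0) = 0.570, P(X|Y=0) = (248/285, 37/285) → H(X|Y=0) = 0.5570
  Y=1: P(Y=1) = 0.255, P(X|Y=1) = (53/255, 202/255) → H(X|Y=1) = 0.7373
  Y=2: P(Y=2) = 0.082, P(X|Y=2) = (1/2, 1/2) → H(X|Y=2) = 1.0000
  Y=3: P(Y=3) = 0.093, P(X|Y=3) = (34/93, 59/93) → H(X|Y=3) = 0.9472
H(X|Y) = 0.570·0.5570 + 0.255·0.7373 + 0.082·1.0000 + 0.093·0.9472 = 0.6756 bits

I(X;Y) = H(X) - H(X|Y) = 0.9552 - 0.6756 = 0.2796 bits

Cross-check via I(X;Y) = H(X) + H(Y) - H(X,Y): computing H(Y) from the column sums and H(X,Y) from the 8 cells in the same way gives H(Y) = 1.5795 bits and H(X,Y) = 2.2551 bits, so
I(X;Y) = 0.9552 + 1.5795 - 2.2551 = 0.2796 bits ✓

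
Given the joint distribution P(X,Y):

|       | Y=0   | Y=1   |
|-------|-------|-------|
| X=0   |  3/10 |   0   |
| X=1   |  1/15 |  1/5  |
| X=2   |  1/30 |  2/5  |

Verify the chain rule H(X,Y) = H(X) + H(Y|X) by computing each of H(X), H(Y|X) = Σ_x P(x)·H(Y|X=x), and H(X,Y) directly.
H(X) = 1.5524 bits, H(Y|X) = 0.3859 bits, H(X,Y) = 1.9383 bits

Marginal of X (row sums):
  P(X=0) = 3/10 + 0 = 3/10
  P(X=1) = 1/15 + 1/5 = 4/15
  P(X=2) = 1/30 + 2/5 = 13/30
H(X) = -[(3/10)·log₂(3/10) + (4/15)·log₂(4/15) + (13/30)·log₂(13/30)]
  = 0.52109 + 0.50850 + 0.52280 = 1.5524 bits

H(Y|X) = Σ_x P(x)·H(Y|X=x):
  X=0: P(X=0) = 3/10, P(Y|X=0) = (1, 0) → H(Y|X=0) = 0.00000
  X=1: P(X=1) = 4/15, P(Y|X=1) = (1/4, 3/4) → H(Y|X=1) = 0.81128
  X=2: P(X=2) = 13/30, P(Y|X=2) = (1/13, 12/13) → H(Y|X=2) = 0.39124
H(Y|X) = (3/10)·0.00000 + (4/15)·0.81128 + (13/30)·0.39124 = 0.3859 bits

H(X,Y) = -Σ_{x,y} P(x,y) log₂ P(x,y). Per-cell terms -P(x,y)·log₂P(x,y):
  X=0: 0.52109, 0.00000
  X=1: 0.26046, 0.46439
  X=2: 0.16356, 0.52877
  (cells with P = 0 contribute 0)
Sum of the 6 terms: H(X,Y) = 1.9383 bits

Chain rule check:
  H(X) + H(Y|X) = 1.5524 + 0.3859 = 1.9383 bits
  H(X,Y) = 1.9383 bits
✓ Chain rule verified.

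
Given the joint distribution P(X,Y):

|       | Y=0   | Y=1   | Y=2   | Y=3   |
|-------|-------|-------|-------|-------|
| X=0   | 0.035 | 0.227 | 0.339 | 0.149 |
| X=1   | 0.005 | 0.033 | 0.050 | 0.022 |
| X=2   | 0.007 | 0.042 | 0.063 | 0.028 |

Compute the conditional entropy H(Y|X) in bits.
1.7103 bits

H(Y|X) = H(X,Y) - H(X)

H(X,Y) = -Σ_{x,y} P(x,y) log₂ P(x,y). Per-cell terms -P(x,y)·log₂P(x,y):
  X=0: 0.16928, 0.48561, 0.52906, 0.40925
  X=1: 0.03822, 0.16241, 0.21610, 0.12114
  X=2: 0.05011, 0.19209, 0.25128, 0.14444
Sum of the 12 terms: H(X,Y) = 2.7690 bits

Marginal of X (row sums):
  P(X=0) = 0.035 + 0.227 + 0.339 + 0.149 = 0.750
  P(X=1) = 0.005 + 0.033 + 0.050 + 0.022 = 0.110
  P(X=2) = 0.007 + 0.042 + 0.063 + 0.028 = 0.140
H(X) = -[0.750·log₂(0.750) + 0.110·log₂(0.110) + 0.140·log₂(0.140)]
  = 0.31128 + 0.35029 + 0.39711 = 1.0587 bits

H(Y|X) = H(X,Y) - H(X) = 2.7690 - 1.0587 = 1.7103 bits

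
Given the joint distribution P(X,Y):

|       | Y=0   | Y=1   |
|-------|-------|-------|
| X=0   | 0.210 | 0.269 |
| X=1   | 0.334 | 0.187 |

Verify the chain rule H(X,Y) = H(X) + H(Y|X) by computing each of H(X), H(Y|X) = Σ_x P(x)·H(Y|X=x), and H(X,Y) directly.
H(X) = 0.9987 bits, H(Y|X) = 0.9644 bits, H(X,Y) = 1.9631 bits

Marginal of X (row sums):
  P(X=0) = 0.210 + 0.269 = 0.479
  P(X=1) = 0.334 + 0.187 = 0.521
H(X) = -[0.479·log₂(0.479) + 0.521·log₂(0.521)]
  = 0.50865 + 0.49008 = 0.9987 bits

H(Y|X) = Σ_x P(x)·H(Y|X=x):
  X=0: P(X=0) = 0.479, P(Y|X=0) = (210/479, 269/479) → H(Y|X=0) = 0.98903
  X=1: P(X=1) = 0.521, P(Y|X=1) = (334/521, 187/521) → H(Y|X=1) = 0.94179
H(Y|X) = 0.479·0.98903 + 0.521·0.94179 = 0.9644 bits

H(X,Y) = -Σ_{x,y} P(x,y) log₂ P(x,y). Per-cell terms -P(x,y)·log₂P(x,y):
  X=0: 0.47282, 0.50957
  X=1: 0.52841, 0.45233
Sum of the 4 terms: H(X,Y) = 1.9631 bits

Chain rule check:
  H(X) + H(Y|X) = 0.9987 + 0.9644 = 1.9631 bits
  H(X,Y) = 1.9631 bits
✓ Chain rule verified.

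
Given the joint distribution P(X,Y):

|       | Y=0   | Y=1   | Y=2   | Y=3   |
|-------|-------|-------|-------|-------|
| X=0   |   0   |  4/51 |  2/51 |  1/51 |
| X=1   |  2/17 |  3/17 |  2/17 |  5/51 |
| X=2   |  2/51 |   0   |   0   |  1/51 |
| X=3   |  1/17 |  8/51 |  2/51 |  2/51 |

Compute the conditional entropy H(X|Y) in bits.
1.4927 bits

H(X|Y) = H(X,Y) - H(Y)

H(X,Y) = -Σ_{x,y} P(x,y) log₂ P(x,y). Per-cell terms -P(x,y)·log₂P(x,y):
  X=0: 0.00000, 0.28803, 0.18323, 0.11122
  X=1: 0.36323, 0.44162, 0.36323, 0.32848
  X=2: 0.18323, 0.00000, 0.00000, 0.11122
  X=3: 0.24044, 0.41920, 0.18323, 0.18323
  (cells with P = 0 contribute 0)
Sum of the 16 terms: H(X,Y) = 3.3996 bits

Marginal of Y (column sums):
  P(Y=0) = 0 + 2/17 + 2/51 + 1/17 = 11/51
  P(Y=1) = 4/51 + 3/17 + 0 + 8/51 = 7/17
  P(Y=2) = 2/51 + 2/17 + 0 + 2/51 = 10/51
  P(Y=3) = 1/51 + 5/51 + 1/51 + 2/51 = 3/17
H(Y) = -[(11/51)·log₂(11/51) + (7/17)·log₂(7/17) + (10/51)·log₂(10/51) + (3/17)·log₂(3/17)]
  = 0.47731 + 0.52710 + 0.46088 + 0.44162 = 1.9069 bits

H(X|Y) = H(X,Y) - H(Y) = 3.3996 - 1.9069 = 1.4927 bits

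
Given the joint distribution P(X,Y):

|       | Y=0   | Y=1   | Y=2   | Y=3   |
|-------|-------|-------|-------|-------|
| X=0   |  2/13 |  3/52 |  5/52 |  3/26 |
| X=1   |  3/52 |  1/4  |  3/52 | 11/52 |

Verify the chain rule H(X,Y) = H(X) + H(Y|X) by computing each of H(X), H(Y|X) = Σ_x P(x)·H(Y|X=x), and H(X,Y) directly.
H(X) = 0.9829 bits, H(Y|X) = 1.8033 bits, H(X,Y) = 2.7861 bits

Marginal of X (row sums):
  P(X=0) = 2/13 + 3/52 + 5/52 + 3/26 = 11/26
  P(X=1) = 3/52 + 1/4 + 3/52 + 11/52 = 15/26
H(X) = -[(11/26)·log₂(11/26) + (15/26)·log₂(15/26)]
  = 0.52504 + 0.45782 = 0.9829 bits

H(Y|X) = Σ_x P(x)·H(Y|X=x):
  X=0: P(X=0) = 11/26, P(Y|X=0) = (4/11, 3/22, 5/22, 3/11) → H(Y|X=0) = 1.91969
  X=1: P(X=1) = 15/26, P(Y|X=1) = (1/10, 13/30, 1/10, 11/30) → H(Y|X=1) = 1.71792
H(Y|X) = (11/26)·1.91969 + (15/26)·1.71792 = 1.8033 bits

H(X,Y) = -Σ_{x,y} P(x,y) log₂ P(x,y). Per-cell terms -P(x,y)·log₂P(x,y):
  X=0: 0.41545, 0.23743, 0.32486, 0.35948
  X=1: 0.23743, 0.50000, 0.23743, 0.47406
Sum of the 8 terms: H(X,Y) = 2.7861 bits

Chain rule check:
  H(X) + H(Y|X) = 0.9829 + 1.8033 = 2.7862 bits
  H(X,Y) = 2.7861 bits
✓ Chain rule verified (Δ = 0.0001 is 4-dp rounding noise: each of the three values was rounded independently).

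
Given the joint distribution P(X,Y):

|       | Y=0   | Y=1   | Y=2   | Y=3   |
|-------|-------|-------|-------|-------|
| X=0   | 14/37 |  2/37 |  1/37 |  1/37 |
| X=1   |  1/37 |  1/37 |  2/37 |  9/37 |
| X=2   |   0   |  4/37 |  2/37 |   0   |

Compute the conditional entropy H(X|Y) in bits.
0.7365 bits

H(X|Y) = H(X,Y) - H(Y)

H(X,Y) = -Σ_{x,y} P(x,y) log₂ P(x,y). Per-cell terms -P(x,y)·log₂P(x,y):
  X=0: 0.53052, 0.22754, 0.14080, 0.14080
  X=1: 0.14080, 0.14080, 0.22754, 0.49610
  X=2: 0.00000, 0.34697, 0.22754, 0.00000
  (cells with P = 0 contribute 0)
Sum of the 12 terms: H(X,Y) = 2.6194 bits

Marginal of Y (column sums):
  P(Y=0) = 14/37 + 1/37 + 0 = 15/37
  P(Y=1) = 2/37 + 1/37 + 4/37 = 7/37
  P(Y=2) = 1/37 + 2/37 + 2/37 = 5/37
  P(Y=3) = 1/37 + 9/37 + 0 = 10/37
H(Y) = -[(15/37)·log₂(15/37) + (7/37)·log₂(7/37) + (5/37)·log₂(5/37) + (10/37)·log₂(10/37)]
  = 0.52807 + 0.45445 + 0.39021 + 0.51014 = 1.8829 bits

H(X|Y) = H(X,Y) - H(Y) = 2.6194 - 1.8829 = 0.7365 bits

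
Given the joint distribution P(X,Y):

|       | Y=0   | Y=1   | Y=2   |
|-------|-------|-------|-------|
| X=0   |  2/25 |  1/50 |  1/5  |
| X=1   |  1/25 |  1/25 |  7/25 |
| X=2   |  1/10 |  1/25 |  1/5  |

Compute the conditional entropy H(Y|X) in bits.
1.1560 bits

H(Y|X) = H(X,Y) - H(X)

H(X,Y) = -Σ_{x,y} P(x,y) log₂ P(x,y). Per-cell terms -P(x,y)·log₂P(x,y):
  X=0: 0.2915085, 0.1128771, 0.4643856
  X=1: 0.1857542, 0.1857542, 0.5142204
  X=2: 0.3321928, 0.1857542, 0.4643856
Sum of the 9 terms: H(X,Y) = 2.736833 bits

Marginal of X (row sums):
  P(X=0) = 2/25 + 1/50 + 1/5 = 3/10
  P(X=1) = 1/25 + 1/25 + 7/25 = 9/25
  P(X=2) = 1/10 + 1/25 + 1/5 = 17/50
H(X) = -[(3/10)·log₂(3/10) + (9/25)·log₂(9/25) + (17/50)·log₂(17/50)]
  = 0.5210897 + 0.5306152 + 0.5291737 = 1.580879 bits

H(Y|X) = H(X,Y) - H(X) = 2.736833 - 1.580879 = 1.1560 bits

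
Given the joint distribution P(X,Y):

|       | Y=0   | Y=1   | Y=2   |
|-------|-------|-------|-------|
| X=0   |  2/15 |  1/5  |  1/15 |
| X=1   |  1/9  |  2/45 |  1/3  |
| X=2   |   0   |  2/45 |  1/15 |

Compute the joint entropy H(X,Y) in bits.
2.6527 bits

H(X,Y) = -Σ_{x,y} P(x,y) log₂ P(x,y). Per-cell terms -P(x,y)·log₂P(x,y):
  X=0: 0.3876, 0.4644, 0.2605
  X=1: 0.3522, 0.1996, 0.5283
  X=2: 0.0000, 0.1996, 0.2605
  (cells with P = 0 contribute 0)
Sum of the 9 terms: H(X,Y) = 2.6527 bits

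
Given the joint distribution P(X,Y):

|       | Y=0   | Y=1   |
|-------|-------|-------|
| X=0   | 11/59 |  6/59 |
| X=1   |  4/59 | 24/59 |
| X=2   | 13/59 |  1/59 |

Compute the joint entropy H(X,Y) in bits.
2.1588 bits

H(X,Y) = -Σ_{x,y} P(x,y) log₂ P(x,y). Per-cell terms -P(x,y)·log₂P(x,y):
  X=0: 0.4518, 0.3354
  X=1: 0.2632, 0.5279
  X=2: 0.4808, 0.0997
Sum of the 6 terms: H(X,Y) = 2.1588 bits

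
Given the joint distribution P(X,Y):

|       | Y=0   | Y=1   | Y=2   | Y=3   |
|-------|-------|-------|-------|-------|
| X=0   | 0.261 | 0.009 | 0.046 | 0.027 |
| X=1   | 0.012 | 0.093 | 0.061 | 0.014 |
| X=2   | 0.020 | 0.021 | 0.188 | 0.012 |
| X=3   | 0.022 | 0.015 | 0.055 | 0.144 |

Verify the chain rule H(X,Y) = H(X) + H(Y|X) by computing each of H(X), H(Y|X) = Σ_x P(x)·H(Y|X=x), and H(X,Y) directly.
H(X) = 1.9612 bits, H(Y|X) = 1.2830 bits, H(X,Y) = 3.2442 bits

Marginal of X (row sums):
  P(X=0) = 0.261 + 0.009 + 0.046 + 0.027 = 0.343
  P(X=1) = 0.012 + 0.093 + 0.061 + 0.014 = 0.180
  P(X=2) = 0.020 + 0.021 + 0.188 + 0.012 = 0.241
  P(X=3) = 0.022 + 0.015 + 0.055 + 0.144 = 0.236
H(X) = -[0.343·log₂(0.343) + 0.180·log₂(0.180) + 0.241·log₂(0.241) + 0.236·log₂(0.236)]
  = 0.529496 + 0.445308 + 0.494748 + 0.491621 = 1.9612 bits

H(Y|X) = Σ_x P(x)·H(Y|X=x):
  X=0: P(X=0) = 0.343, P(Y|X=0) = (261/343, 9/343, 46/343, 27/343) → H(Y|X=0) = 1.115130
  X=1: P(X=1) = 0.180, P(Y|X=1) = (1/15, 31/60, 61/180, 7/90) → H(Y|X=1) = 1.568302
  X=2: P(X=2) = 0.241, P(Y|X=2) = (20/241, 21/241, 188/241, 12/241) → H(Y|X=2) = 1.099779
  X=3: P(X=3) = 0.236, P(Y|X=3) = (11/118, 15/236, 55/236, 36/59) → H(Y|X=3) = 1.496394
H(Y|X) = 0.343·1.115130 + 0.180·1.568302 + 0.241·1.099779 + 0.236·1.496394 = 1.2830 bits

H(X,Y) = -Σ_{x,y} P(x,y) log₂ P(x,y). Per-cell terms -P(x,y)·log₂P(x,y):
  X=0: 0.505786, 0.061163, 0.204342, 0.140694
  X=1: 0.076570, 0.318676, 0.246138, 0.086218
  X=2: 0.112877, 0.117043, 0.453305, 0.076570
  X=3: 0.121140, 0.090883, 0.230143, 0.402604
Sum of the 16 terms: H(X,Y) = 3.2442 bits

Chain rule check:
  H(X) + H(Y|X) = 1.9612 + 1.2830 = 3.2442 bits
  H(X,Y) = 3.2442 bits
✓ Chain rule verified.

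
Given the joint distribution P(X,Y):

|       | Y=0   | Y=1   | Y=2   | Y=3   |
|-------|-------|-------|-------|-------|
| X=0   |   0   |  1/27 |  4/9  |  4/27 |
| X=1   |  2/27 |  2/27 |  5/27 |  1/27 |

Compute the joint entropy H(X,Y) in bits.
2.2871 bits

H(X,Y) = -Σ_{x,y} P(x,y) log₂ P(x,y). Per-cell terms -P(x,y)·log₂P(x,y):
  X=0: 0.000000, 0.176107, 0.519967, 0.408131
  X=1: 0.278140, 0.278140, 0.450548, 0.176107
  (cells with P = 0 contribute 0)
Sum of the 8 terms: H(X,Y) = 2.2871 bits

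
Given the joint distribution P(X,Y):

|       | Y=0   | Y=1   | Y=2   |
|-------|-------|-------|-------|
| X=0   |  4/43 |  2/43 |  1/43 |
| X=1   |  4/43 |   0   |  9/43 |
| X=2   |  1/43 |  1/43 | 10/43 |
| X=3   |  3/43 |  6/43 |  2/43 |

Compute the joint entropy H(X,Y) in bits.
3.0539 bits

H(X,Y) = -Σ_{x,y} P(x,y) log₂ P(x,y). Per-cell terms -P(x,y)·log₂P(x,y):
  X=0: 0.318722, 0.205873, 0.126192
  X=1: 0.318722, 0.000000, 0.472257
  X=2: 0.126192, 0.126192, 0.489381
  X=3: 0.267998, 0.396461, 0.205873
  (cells with P = 0 contribute 0)
Sum of the 12 terms: H(X,Y) = 3.0539 bits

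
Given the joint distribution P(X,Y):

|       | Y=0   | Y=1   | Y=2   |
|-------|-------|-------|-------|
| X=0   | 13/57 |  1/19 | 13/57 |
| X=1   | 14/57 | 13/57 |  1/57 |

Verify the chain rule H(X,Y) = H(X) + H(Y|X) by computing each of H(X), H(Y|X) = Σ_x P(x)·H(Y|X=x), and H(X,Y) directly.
H(X) = 0.9998 bits, H(Y|X) = 1.2827 bits, H(X,Y) = 2.2825 bits

Marginal of X (row sums):
  P(X=0) = 13/57 + 1/19 + 13/57 = 29/57
  P(X=1) = 14/57 + 13/57 + 1/57 = 28/57
H(X) = -[(29/57)·log₂(29/57) + (28/57)·log₂(28/57)]
  = 0.49601 + 0.50377 = 0.9998 bits

H(Y|X) = Σ_x P(x)·H(Y|X=x):
  X=0: P(X=0) = 29/57, P(Y|X=0) = (13/29, 3/29, 13/29) → H(Y|X=0) = 1.37638
  X=1: P(X=1) = 28/57, P(Y|X=1) = (1/2, 13/28, 1/28) → H(Y|X=1) = 1.18562
H(Y|X) = (29/57)·1.37638 + (28/57)·1.18562 = 1.2827 bits

H(X,Y) = -Σ_{x,y} P(x,y) log₂ P(x,y). Per-cell terms -P(x,y)·log₂P(x,y):
  X=0: 0.48635, 0.22358, 0.48635
  X=1: 0.49750, 0.48635, 0.10233
Sum of the 6 terms: H(X,Y) = 2.2825 bits

Chain rule check:
  H(X) + H(Y|X) = 0.9998 + 1.2827 = 2.2825 bits
  H(X,Y) = 2.2825 bits
✓ Chain rule verified.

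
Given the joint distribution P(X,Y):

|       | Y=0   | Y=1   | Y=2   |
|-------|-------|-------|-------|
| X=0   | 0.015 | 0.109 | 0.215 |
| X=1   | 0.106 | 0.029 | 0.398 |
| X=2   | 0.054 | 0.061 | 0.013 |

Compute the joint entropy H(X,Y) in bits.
2.4915 bits

H(X,Y) = -Σ_{x,y} P(x,y) log₂ P(x,y). Per-cell terms -P(x,y)·log₂P(x,y):
  X=0: 0.09088, 0.34854, 0.47678
  X=1: 0.34321, 0.14813, 0.52901
  X=2: 0.22739, 0.24614, 0.08145
Sum of the 9 terms: H(X,Y) = 2.4915 bits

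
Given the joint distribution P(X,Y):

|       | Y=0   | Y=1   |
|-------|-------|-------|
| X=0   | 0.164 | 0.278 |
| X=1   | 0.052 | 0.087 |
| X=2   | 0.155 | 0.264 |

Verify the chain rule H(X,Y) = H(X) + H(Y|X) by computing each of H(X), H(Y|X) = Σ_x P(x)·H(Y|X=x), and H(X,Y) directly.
H(X) = 1.4422 bits, H(Y|X) = 0.9514 bits, H(X,Y) = 2.3936 bits

Marginal of X (row sums):
  P(X=0) = 0.164 + 0.278 = 0.442
  P(X=1) = 0.052 + 0.087 = 0.139
  P(X=2) = 0.155 + 0.264 = 0.419
H(X) = -[0.442·log₂(0.442) + 0.139·log₂(0.139) + 0.419·log₂(0.419)]
  = 0.52062 + 0.39571 + 0.52584 = 1.4422 bits

H(Y|X) = Σ_x P(x)·H(Y|X=x):
  X=0: P(X=0) = 0.442, P(Y|X=0) = (82/221, 139/221) → H(Y|X=0) = 0.95147
  X=1: P(X=1) = 0.139, P(Y|X=1) = (52/139, 87/139) → H(Y|X=1) = 0.95377
  X=2: P(X=2) = 0.419, P(Y|X=2) = (155/419, 264/419) → H(Y|X=2) = 0.95062
H(Y|X) = 0.442·0.95147 + 0.139·0.95377 + 0.419·0.95062 = 0.9514 bits

H(X,Y) = -Σ_{x,y} P(x,y) log₂ P(x,y). Per-cell terms -P(x,y)·log₂P(x,y):
  X=0: 0.42775, 0.51342
  X=1: 0.22180, 0.30649
  X=2: 0.41690, 0.50725
Sum of the 6 terms: H(X,Y) = 2.3936 bits

Chain rule check:
  H(X) + H(Y|X) = 1.4422 + 0.9514 = 2.3936 bits
  H(X,Y) = 2.3936 bits
✓ Chain rule verified.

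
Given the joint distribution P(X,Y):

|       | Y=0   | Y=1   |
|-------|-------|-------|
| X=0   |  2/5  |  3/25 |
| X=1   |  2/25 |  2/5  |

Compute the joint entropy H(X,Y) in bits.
1.7161 bits

H(X,Y) = -Σ_{x,y} P(x,y) log₂ P(x,y). Per-cell terms -P(x,y)·log₂P(x,y):
  X=0: 0.52877, 0.36707
  X=1: 0.29151, 0.52877
Sum of the 4 terms: H(X,Y) = 1.7161 bits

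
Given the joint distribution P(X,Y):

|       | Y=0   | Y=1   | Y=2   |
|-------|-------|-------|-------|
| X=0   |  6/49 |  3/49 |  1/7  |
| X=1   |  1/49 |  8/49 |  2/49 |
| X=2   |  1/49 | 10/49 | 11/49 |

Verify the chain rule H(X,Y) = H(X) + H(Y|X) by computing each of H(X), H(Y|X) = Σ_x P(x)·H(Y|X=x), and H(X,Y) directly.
H(X) = 1.5298 bits, H(Y|X) = 1.2851 bits, H(X,Y) = 2.8149 bits

Marginal of X (row sums):
  P(X=0) = 6/49 + 3/49 + 1/7 = 16/49
  P(X=1) = 1/49 + 8/49 + 2/49 = 11/49
  P(X=2) = 1/49 + 10/49 + 11/49 = 22/49
H(X) = -[(16/49)·log₂(16/49) + (11/49)·log₂(11/49) + (22/49)·log₂(22/49)]
  = 0.52725 + 0.48384 + 0.51870 = 1.5298 bits

H(Y|X) = Σ_x P(x)·H(Y|X=x):
  X=0: P(X=0) = 16/49, P(Y|X=0) = (3/8, 3/16, 7/16) → H(Y|X=0) = 1.50524
  X=1: P(X=1) = 11/49, P(Y|X=1) = (1/11, 8/11, 2/11) → H(Y|X=1) = 1.09580
  X=2: P(X=2) = 22/49, P(Y|X=2) = (1/22, 5/11, 1/2) → H(Y|X=2) = 1.21975
H(Y|X) = (16/49)·1.50524 + (11/49)·1.09580 + (22/49)·1.21975 = 1.2851 bits

H(X,Y) = -Σ_{x,y} P(x,y) log₂ P(x,y). Per-cell terms -P(x,y)·log₂P(x,y):
  X=0: 0.37099, 0.24672, 0.40105
  X=1: 0.11459, 0.42689, 0.18836
  X=2: 0.11459, 0.46791, 0.48384
Sum of the 9 terms: H(X,Y) = 2.8149 bits

Chain rule check:
  H(X) + H(Y|X) = 1.5298 + 1.2851 = 2.8149 bits
  H(X,Y) = 2.8149 bits
✓ Chain rule verified.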